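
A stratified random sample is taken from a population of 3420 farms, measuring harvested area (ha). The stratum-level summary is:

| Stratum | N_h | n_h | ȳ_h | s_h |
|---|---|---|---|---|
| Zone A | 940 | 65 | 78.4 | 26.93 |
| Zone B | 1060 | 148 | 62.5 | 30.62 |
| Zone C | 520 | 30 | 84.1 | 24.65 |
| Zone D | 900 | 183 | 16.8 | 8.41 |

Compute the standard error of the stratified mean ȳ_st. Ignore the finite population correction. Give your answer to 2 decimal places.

SE(ȳ_st) ≈ 1.40

V̂(ȳ_st) = Σ W_h² s_h²/n_h, with W_h = N_h/N and N = 3420:
  stratum Zone A: (940/3420)²·26.93²/65 = 0.842874
  stratum Zone B: (1060/3420)²·30.62²/148 = 0.608567
  stratum Zone C: (520/3420)²·24.65²/30 = 0.468238
  stratum Zone D: (900/3420)²·8.41²/183 = 0.0267654
V̂(ȳ_st) = 1.94644
SE(ȳ_st) = √1.94644 = 1.39515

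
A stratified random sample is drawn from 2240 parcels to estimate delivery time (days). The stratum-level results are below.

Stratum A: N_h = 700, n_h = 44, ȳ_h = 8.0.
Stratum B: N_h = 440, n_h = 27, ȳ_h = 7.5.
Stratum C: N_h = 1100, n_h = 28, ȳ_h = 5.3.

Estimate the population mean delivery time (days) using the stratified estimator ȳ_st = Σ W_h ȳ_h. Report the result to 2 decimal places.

ȳ_st ≈ 6.58

N = Σ N_h = 2240. Stratum weights W_h = N_h/N.
ȳ_st = (700·8.0 + 440·7.5 + 1100·5.3) / 2240 = 6.5759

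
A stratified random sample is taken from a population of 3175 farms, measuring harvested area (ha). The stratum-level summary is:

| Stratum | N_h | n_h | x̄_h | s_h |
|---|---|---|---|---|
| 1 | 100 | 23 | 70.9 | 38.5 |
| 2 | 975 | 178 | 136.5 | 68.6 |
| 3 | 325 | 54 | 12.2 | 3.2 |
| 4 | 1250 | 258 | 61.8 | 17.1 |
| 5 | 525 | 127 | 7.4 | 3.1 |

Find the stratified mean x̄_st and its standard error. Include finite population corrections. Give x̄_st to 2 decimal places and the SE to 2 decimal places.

x̄_st = Σ W_h x̄_h = (100·70.9 + 975·136.5 + 325·12.2 + 1250·61.8 + 525·7.4)/3175 = 70.95354
V̂(x̄_st) = Σ W_h² (1 − n_h/N_h) s_h²/n_h, with W_h = N_h/N and N = 3175:
  stratum 1: (100/3175)²·(1 − 23/100)·38.5²/23 = 0.0492263
  stratum 2: (975/3175)²·(1 − 178/975)·68.6²/178 = 2.038
  stratum 3: (325/3175)²·(1 − 54/325)·3.2²/54 = 0.0016568
  stratum 4: (1250/3175)²·(1 − 258/1250)·17.1²/258 = 0.139414
  stratum 5: (525/3175)²·(1 − 127/525)·3.1²/127 = 0.00156846
V̂(x̄_st) = 2.22986
SE(x̄_st) = √2.22986 = 1.49327

x̄_st ≈ 70.95, SE ≈ 1.49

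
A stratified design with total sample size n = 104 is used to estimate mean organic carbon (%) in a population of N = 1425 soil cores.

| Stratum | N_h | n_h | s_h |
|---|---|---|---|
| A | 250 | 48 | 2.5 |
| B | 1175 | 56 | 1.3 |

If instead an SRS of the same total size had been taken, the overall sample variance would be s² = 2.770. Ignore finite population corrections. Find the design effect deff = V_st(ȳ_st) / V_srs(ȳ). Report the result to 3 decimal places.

deff ≈ 0.921

V̂(ȳ_st) = Σ W_h² s_h²/n_h, with W_h = N_h/N and N = 1425:
  stratum A: (250/1425)²·2.5²/48 = 0.00400764
  stratum B: (1175/1425)²·1.3²/56 = 0.0205185
V_st = 0.0245261
V_srs = s²/n = 2.770/104 = 0.0266346
deff = V_st / V_srs = 0.0245261/0.0266346 = 0.9208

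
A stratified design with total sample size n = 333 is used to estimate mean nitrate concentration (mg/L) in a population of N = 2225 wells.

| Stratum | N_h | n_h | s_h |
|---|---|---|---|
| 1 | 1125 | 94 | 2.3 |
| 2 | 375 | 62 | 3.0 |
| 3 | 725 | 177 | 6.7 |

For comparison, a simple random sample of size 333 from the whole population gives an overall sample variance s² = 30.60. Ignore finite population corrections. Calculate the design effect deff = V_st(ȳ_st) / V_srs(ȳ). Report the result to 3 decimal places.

deff ≈ 0.494

V̂(ȳ_st) = Σ W_h² s_h²/n_h, with W_h = N_h/N and N = 2225:
  stratum 1: (1125/2225)²·2.3²/94 = 0.0143871
  stratum 2: (375/2225)²·3.0²/62 = 0.00412338
  stratum 3: (725/2225)²·6.7²/177 = 0.0269273
V_st = 0.0454377
V_srs = s²/n = 30.60/333 = 0.0918919
deff = V_st / V_srs = 0.0454377/0.0918919 = 0.4945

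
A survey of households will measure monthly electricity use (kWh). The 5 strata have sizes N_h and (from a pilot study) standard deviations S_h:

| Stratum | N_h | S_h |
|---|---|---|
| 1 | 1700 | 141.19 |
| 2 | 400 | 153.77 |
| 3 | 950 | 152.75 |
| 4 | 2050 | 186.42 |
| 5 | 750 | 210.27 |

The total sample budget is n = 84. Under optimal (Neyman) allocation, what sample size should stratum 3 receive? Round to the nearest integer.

Neyman allocation: n_h = n · N_h S_h / Σ N_i S_i, with n = 84.
  stratum 1: N_h·S_h = 1700·141.19 = 240023.00
  stratum 2: N_h·S_h = 400·153.77 = 61508.00
  stratum 3: N_h·S_h = 950·152.75 = 145112.50
  stratum 4: N_h·S_h = 2050·186.42 = 382161.00
  stratum 5: N_h·S_h = 750·210.27 = 157702.50
Σ N_h S_h = 986507.00
n for stratum 3 = 84·145112.50/986507.00 = 12.356 → 12

12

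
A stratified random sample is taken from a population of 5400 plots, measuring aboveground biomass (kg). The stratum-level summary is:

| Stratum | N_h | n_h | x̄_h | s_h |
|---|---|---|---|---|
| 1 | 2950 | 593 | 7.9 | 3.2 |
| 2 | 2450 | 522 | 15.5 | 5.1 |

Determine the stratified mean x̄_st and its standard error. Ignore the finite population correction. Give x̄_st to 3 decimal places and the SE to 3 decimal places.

x̄_st = Σ W_h x̄_h = (2950·7.9 + 2450·15.5)/5400 = 11.34815
V̂(x̄_st) = Σ W_h² s_h²/n_h, with W_h = N_h/N and N = 5400:
  stratum 1: (2950/5400)²·3.2²/593 = 0.00515349
  stratum 2: (2450/5400)²·5.1²/522 = 0.0102569
V̂(x̄_st) = 0.0154104
SE(x̄_st) = √0.0154104 = 0.124138

x̄_st ≈ 11.348, SE ≈ 0.124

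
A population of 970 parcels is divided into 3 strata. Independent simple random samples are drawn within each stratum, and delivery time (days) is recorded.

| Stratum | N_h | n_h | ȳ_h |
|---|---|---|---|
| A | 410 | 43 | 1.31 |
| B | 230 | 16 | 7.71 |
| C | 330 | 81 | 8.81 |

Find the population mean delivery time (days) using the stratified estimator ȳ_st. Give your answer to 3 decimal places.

N = Σ N_h = 970. Stratum weights W_h = N_h/N.
ȳ_st = (410·1.31 + 230·7.71 + 330·8.81) / 970 = 5.37907

ȳ_st ≈ 5.379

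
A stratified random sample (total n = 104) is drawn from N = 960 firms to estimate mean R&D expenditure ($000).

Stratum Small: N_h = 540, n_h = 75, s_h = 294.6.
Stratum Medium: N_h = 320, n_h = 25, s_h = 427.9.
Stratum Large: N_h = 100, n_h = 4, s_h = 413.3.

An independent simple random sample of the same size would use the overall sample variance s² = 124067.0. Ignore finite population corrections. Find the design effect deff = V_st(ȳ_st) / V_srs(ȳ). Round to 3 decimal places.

deff ≈ 1.377

V̂(ȳ_st) = Σ W_h² s_h²/n_h, with W_h = N_h/N and N = 960:
  stratum Small: (540/960)²·294.6²/75 = 366.142
  stratum Medium: (320/960)²·427.9²/25 = 813.771
  stratum Large: (100/960)²·413.3²/4 = 463.37
V_st = 1643.28
V_srs = s²/n = 124067.0/104 = 1192.95
deff = V_st / V_srs = 1643.28/1192.95 = 1.3775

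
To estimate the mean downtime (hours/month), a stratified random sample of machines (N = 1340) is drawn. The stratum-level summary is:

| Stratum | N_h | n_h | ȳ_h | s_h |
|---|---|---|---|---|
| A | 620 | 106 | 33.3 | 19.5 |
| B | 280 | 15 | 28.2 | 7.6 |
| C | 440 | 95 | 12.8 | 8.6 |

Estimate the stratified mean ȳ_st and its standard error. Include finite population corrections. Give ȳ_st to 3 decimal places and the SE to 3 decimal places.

ȳ_st = Σ W_h ȳ_h = (620·33.3 + 280·28.2 + 440·12.8)/1340 = 25.50299
V̂(ȳ_st) = Σ W_h² (1 − n_h/N_h) s_h²/n_h, with W_h = N_h/N and N = 1340:
  stratum A: (620/1340)²·(1 − 106/620)·19.5²/106 = 0.636661
  stratum B: (280/1340)²·(1 − 15/280)·7.6²/15 = 0.159122
  stratum C: (440/1340)²·(1 − 95/440)·8.6²/95 = 0.0658166
V̂(ȳ_st) = 0.8616
SE(ȳ_st) = √0.8616 = 0.928224

ȳ_st ≈ 25.503, SE ≈ 0.928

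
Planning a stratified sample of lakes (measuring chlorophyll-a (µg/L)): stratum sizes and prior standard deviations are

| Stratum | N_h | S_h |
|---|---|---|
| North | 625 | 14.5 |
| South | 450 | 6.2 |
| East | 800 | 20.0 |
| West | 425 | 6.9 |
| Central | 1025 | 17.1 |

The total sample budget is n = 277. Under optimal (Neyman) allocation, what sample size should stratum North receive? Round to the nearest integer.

52

Neyman allocation: n_h = n · N_h S_h / Σ N_i S_i, with n = 277.
  stratum North: N_h·S_h = 625·14.5 = 9062.50
  stratum South: N_h·S_h = 450·6.2 = 2790.00
  stratum East: N_h·S_h = 800·20.0 = 16000.00
  stratum West: N_h·S_h = 425·6.9 = 2932.50
  stratum Central: N_h·S_h = 1025·17.1 = 17527.50
Σ N_h S_h = 48312.50
n for stratum North = 277·9062.50/48312.50 = 51.960 → 52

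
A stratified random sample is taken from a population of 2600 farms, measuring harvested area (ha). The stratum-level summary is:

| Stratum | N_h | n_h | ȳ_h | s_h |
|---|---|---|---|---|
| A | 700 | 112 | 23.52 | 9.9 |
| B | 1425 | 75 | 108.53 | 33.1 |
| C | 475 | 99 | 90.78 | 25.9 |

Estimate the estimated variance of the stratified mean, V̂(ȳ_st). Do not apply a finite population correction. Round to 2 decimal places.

V̂(ȳ_st) = Σ W_h² s_h²/n_h, with W_h = N_h/N and N = 2600:
  stratum A: (700/2600)²·9.9²/112 = 0.063431
  stratum B: (1425/2600)²·33.1²/75 = 4.38811
  stratum C: (475/2600)²·25.9²/99 = 0.226154
V̂(ȳ_st) = 4.6777

V̂(ȳ_st) ≈ 4.68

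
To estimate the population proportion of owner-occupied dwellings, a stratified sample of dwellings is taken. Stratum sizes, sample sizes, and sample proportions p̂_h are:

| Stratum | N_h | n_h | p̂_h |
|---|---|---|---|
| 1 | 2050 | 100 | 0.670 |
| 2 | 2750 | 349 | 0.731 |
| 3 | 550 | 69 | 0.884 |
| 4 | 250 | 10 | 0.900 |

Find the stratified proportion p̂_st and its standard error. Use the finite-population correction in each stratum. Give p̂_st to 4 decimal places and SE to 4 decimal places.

p̂_st ≈ 0.7312, SE ≈ 0.0209

N = 5600; stratum weights W_h = N_h/N.
p̂_st = Σ W_h p̂_h = (2050·0.670 + 2750·0.731 + 550·0.884 + 250·0.900)/5600 = 0.73124
V̂(p̂_st) = Σ W_h² (1 − n_h/N_h) p̂_h(1−p̂_h)/(n_h−1):
  stratum 1: (2050/5600)²·(1 − 100/2050)·0.670·0.330/99 = 0.000284686
  stratum 2: (2750/5600)²·(1 − 349/2750)·0.731·0.269/348 = 0.00011897
  stratum 3: (550/5600)²·(1 − 69/550)·0.884·0.116/68 = 1.27213e-05
  stratum 4: (250/5600)²·(1 − 10/250)·0.900·0.100/9 = 1.91327e-05
V̂(p̂_st) = 0.00043551; SE = √V̂ = 0.0208689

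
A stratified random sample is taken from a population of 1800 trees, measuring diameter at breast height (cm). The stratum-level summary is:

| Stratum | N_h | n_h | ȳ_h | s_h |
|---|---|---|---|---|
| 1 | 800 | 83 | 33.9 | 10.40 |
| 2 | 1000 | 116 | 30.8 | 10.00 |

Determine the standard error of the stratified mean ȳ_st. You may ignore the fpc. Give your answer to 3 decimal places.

V̂(ȳ_st) = Σ W_h² s_h²/n_h, with W_h = N_h/N and N = 1800:
  stratum 1: (800/1800)²·10.40²/83 = 0.257409
  stratum 2: (1000/1800)²·10.00²/116 = 0.266071
V̂(ȳ_st) = 0.52348
SE(ȳ_st) = √0.52348 = 0.723519

SE(ȳ_st) ≈ 0.724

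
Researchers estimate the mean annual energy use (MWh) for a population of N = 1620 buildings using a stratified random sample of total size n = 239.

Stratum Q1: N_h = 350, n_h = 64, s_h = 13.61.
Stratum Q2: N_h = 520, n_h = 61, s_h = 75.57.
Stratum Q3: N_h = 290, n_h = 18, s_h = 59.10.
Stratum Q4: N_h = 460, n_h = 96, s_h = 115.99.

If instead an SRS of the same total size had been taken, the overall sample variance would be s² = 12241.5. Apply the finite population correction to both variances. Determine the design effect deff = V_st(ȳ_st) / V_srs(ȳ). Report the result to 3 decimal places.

V̂(ȳ_st) = Σ W_h² (1 − n_h/N_h) s_h²/n_h, with W_h = N_h/N and N = 1620:
  stratum Q1: (350/1620)²·(1 − 64/350)·13.61²/64 = 0.110393
  stratum Q2: (520/1620)²·(1 − 61/520)·75.57²/61 = 8.51442
  stratum Q3: (290/1620)²·(1 − 18/290)·59.10²/18 = 5.83229
  stratum Q4: (460/1620)²·(1 − 96/460)·115.99²/96 = 8.94127
V_st = 23.3984
V_srs = (1 − 239/1620)·12241.5/239 = 43.6632
deff = V_st / V_srs = 23.3984/43.6632 = 0.5359

deff ≈ 0.536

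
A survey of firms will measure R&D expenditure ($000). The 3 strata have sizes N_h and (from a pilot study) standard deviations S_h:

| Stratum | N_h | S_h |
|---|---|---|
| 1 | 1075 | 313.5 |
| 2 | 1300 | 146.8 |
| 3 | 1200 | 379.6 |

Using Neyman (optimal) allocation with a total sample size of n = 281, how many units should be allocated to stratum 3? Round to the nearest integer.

130

Neyman allocation: n_h = n · N_h S_h / Σ N_i S_i, with n = 281.
  stratum 1: N_h·S_h = 1075·313.5 = 337012.50
  stratum 2: N_h·S_h = 1300·146.8 = 190840.00
  stratum 3: N_h·S_h = 1200·379.6 = 455520.00
Σ N_h S_h = 983372.50
n for stratum 3 = 281·455520.00/983372.50 = 130.165 → 130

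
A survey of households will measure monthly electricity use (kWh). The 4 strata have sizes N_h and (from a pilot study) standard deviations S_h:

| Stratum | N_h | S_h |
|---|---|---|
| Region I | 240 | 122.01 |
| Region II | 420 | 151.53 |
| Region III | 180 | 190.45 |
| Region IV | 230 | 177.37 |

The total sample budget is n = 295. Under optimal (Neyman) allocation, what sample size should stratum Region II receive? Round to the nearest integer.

112

Neyman allocation: n_h = n · N_h S_h / Σ N_i S_i, with n = 295.
  stratum Region I: N_h·S_h = 240·122.01 = 29282.40
  stratum Region II: N_h·S_h = 420·151.53 = 63642.60
  stratum Region III: N_h·S_h = 180·190.45 = 34281.00
  stratum Region IV: N_h·S_h = 230·177.37 = 40795.10
Σ N_h S_h = 168001.10
n for stratum Region II = 295·63642.60/168001.10 = 111.753 → 112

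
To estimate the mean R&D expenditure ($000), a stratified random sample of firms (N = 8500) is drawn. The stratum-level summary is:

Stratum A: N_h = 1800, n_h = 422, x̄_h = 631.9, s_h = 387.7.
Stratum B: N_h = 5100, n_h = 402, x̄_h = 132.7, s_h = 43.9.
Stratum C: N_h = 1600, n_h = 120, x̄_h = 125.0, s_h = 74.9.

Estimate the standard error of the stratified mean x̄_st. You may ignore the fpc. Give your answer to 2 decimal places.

SE(x̄_st) ≈ 4.40

V̂(x̄_st) = Σ W_h² s_h²/n_h, with W_h = N_h/N and N = 8500:
  stratum A: (1800/8500)²·387.7²/422 = 15.973
  stratum B: (5100/8500)²·43.9²/402 = 1.72586
  stratum C: (1600/8500)²·74.9²/120 = 1.65647
V̂(x̄_st) = 19.3553
SE(x̄_st) = √19.3553 = 4.39947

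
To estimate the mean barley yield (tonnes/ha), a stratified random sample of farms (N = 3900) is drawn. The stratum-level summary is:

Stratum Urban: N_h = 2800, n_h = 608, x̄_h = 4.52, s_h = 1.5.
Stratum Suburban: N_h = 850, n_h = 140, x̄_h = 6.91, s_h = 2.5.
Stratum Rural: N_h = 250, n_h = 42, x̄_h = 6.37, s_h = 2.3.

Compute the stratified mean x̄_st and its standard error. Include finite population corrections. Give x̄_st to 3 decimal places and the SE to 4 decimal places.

x̄_st = Σ W_h x̄_h = (2800·4.52 + 850·6.91 + 250·6.37)/3900 = 5.15949
V̂(x̄_st) = Σ W_h² (1 − n_h/N_h) s_h²/n_h, with W_h = N_h/N and N = 3900:
  stratum Urban: (2800/3900)²·(1 − 608/2800)·1.5²/608 = 0.0014933
  stratum Suburban: (850/3900)²·(1 − 140/850)·2.5²/140 = 0.00177133
  stratum Rural: (250/3900)²·(1 − 42/250)·2.3²/42 = 0.000430606
V̂(x̄_st) = 0.00369524
SE(x̄_st) = √0.00369524 = 0.0607885

x̄_st ≈ 5.159, SE ≈ 0.0608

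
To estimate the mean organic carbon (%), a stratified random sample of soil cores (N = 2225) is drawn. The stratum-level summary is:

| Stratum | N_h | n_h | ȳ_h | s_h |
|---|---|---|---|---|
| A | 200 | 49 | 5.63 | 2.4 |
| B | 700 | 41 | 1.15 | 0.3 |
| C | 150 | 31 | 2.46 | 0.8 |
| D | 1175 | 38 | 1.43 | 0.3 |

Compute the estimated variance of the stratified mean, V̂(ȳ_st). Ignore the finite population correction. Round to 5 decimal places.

V̂(ȳ_st) = Σ W_h² s_h²/n_h, with W_h = N_h/N and N = 2225:
  stratum A: (200/2225)²·2.4²/49 = 0.000949787
  stratum B: (700/2225)²·0.3²/41 = 0.000217267
  stratum C: (150/2225)²·0.8²/31 = 9.38298e-05
  stratum D: (1175/2225)²·0.3²/38 = 0.000660503
V̂(ȳ_st) = 0.00192139

V̂(ȳ_st) ≈ 0.00192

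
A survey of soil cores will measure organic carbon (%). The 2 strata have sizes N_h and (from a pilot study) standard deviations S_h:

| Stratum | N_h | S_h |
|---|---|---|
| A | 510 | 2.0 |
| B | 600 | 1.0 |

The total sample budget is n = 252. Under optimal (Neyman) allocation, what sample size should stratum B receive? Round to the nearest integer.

Neyman allocation: n_h = n · N_h S_h / Σ N_i S_i, with n = 252.
  stratum A: N_h·S_h = 510·2.0 = 1020.00
  stratum B: N_h·S_h = 600·1.0 = 600.00
Σ N_h S_h = 1620.00
n for stratum B = 252·600.00/1620.00 = 93.333 → 93

93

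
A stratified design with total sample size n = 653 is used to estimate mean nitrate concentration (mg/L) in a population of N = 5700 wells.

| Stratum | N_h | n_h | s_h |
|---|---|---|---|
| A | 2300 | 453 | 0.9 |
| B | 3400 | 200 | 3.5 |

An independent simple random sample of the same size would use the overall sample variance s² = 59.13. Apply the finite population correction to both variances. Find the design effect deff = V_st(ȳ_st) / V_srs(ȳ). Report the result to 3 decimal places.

V̂(ȳ_st) = Σ W_h² (1 − n_h/N_h) s_h²/n_h, with W_h = N_h/N and N = 5700:
  stratum A: (2300/5700)²·(1 − 453/2300)·0.9²/453 = 0.000233793
  stratum B: (3400/5700)²·(1 − 200/3400)·3.5²/200 = 0.0205109
V_st = 0.0207447
V_srs = (1 − 653/5700)·59.13/653 = 0.0801776
deff = V_st / V_srs = 0.0207447/0.0801776 = 0.2587

deff ≈ 0.259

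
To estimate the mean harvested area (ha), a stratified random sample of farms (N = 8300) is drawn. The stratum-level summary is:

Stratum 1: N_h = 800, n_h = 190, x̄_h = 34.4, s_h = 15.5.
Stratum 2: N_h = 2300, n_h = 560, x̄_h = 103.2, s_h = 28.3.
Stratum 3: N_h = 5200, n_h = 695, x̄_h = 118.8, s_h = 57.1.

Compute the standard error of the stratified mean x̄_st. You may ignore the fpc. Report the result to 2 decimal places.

V̂(x̄_st) = Σ W_h² s_h²/n_h, with W_h = N_h/N and N = 8300:
  stratum 1: (800/8300)²·15.5²/190 = 0.0117472
  stratum 2: (2300/8300)²·28.3²/560 = 0.109821
  stratum 3: (5200/8300)²·57.1²/695 = 1.84136
V̂(x̄_st) = 1.96292
SE(x̄_st) = √1.96292 = 1.40104

SE(x̄_st) ≈ 1.40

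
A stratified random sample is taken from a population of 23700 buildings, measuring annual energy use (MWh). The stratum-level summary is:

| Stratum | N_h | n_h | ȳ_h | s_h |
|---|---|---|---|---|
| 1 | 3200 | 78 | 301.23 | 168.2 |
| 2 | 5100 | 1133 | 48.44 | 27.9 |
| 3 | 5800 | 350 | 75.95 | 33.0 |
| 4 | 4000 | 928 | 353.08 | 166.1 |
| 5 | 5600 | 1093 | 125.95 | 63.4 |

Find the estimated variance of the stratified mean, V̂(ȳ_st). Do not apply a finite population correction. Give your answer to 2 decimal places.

V̂(ȳ_st) ≈ 7.88

V̂(ȳ_st) = Σ W_h² s_h²/n_h, with W_h = N_h/N and N = 23700:
  stratum 1: (3200/23700)²·168.2²/78 = 6.61242
  stratum 2: (5100/23700)²·27.9²/1133 = 0.0318143
  stratum 3: (5800/23700)²·33.0²/350 = 0.186346
  stratum 4: (4000/23700)²·166.1²/928 = 0.846866
  stratum 5: (5600/23700)²·63.4²/1093 = 0.205323
V̂(ȳ_st) = 7.88277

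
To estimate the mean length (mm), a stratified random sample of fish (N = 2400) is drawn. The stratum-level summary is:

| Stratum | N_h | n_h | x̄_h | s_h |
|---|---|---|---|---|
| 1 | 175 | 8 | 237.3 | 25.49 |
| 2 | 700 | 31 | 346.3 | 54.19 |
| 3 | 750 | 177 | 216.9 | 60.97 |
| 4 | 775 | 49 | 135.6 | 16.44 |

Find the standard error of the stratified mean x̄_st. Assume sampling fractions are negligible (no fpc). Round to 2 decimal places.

V̂(x̄_st) = Σ W_h² s_h²/n_h, with W_h = N_h/N and N = 2400:
  stratum 1: (175/2400)²·25.49²/8 = 0.431821
  stratum 2: (700/2400)²·54.19²/31 = 8.05843
  stratum 3: (750/2400)²·60.97²/177 = 2.05097
  stratum 4: (775/2400)²·16.44²/49 = 0.57516
V̂(x̄_st) = 11.1164
SE(x̄_st) = √11.1164 = 3.33412

SE(x̄_st) ≈ 3.33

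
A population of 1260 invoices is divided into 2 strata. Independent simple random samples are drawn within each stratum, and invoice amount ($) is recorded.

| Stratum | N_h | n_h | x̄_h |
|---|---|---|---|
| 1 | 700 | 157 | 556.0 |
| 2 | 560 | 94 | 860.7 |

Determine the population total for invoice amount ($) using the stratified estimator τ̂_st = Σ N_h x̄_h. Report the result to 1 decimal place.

τ̂_st ≈ 871192.0

τ̂_st = Σ N_h x̄_h = 700·556.0 + 560·860.7 = 871192.0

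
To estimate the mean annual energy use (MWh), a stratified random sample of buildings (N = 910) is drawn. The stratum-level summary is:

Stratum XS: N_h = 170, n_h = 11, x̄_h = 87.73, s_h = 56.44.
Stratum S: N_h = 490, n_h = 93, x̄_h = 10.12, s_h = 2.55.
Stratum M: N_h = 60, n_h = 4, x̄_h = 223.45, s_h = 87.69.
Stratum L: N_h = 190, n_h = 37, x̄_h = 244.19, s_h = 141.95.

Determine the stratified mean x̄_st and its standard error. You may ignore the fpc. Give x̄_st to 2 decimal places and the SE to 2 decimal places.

x̄_st ≈ 87.56, SE ≈ 6.50

x̄_st = Σ W_h x̄_h = (170·87.73 + 490·10.12 + 60·223.45 + 190·244.19)/910 = 87.55604
V̂(x̄_st) = Σ W_h² s_h²/n_h, with W_h = N_h/N and N = 910:
  stratum XS: (170/910)²·56.44²/11 = 10.1064
  stratum S: (490/910)²·2.55²/93 = 0.0202725
  stratum M: (60/910)²·87.69²/4 = 8.35718
  stratum L: (190/910)²·141.95²/37 = 23.7407
V̂(x̄_st) = 42.2246
SE(x̄_st) = √42.2246 = 6.49804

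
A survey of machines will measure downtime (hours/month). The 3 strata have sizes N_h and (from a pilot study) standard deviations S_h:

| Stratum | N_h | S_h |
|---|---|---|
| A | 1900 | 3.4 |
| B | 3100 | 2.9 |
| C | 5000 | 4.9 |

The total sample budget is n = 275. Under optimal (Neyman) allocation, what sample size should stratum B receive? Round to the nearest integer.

Neyman allocation: n_h = n · N_h S_h / Σ N_i S_i, with n = 275.
  stratum A: N_h·S_h = 1900·3.4 = 6460.00
  stratum B: N_h·S_h = 3100·2.9 = 8990.00
  stratum C: N_h·S_h = 5000·4.9 = 24500.00
Σ N_h S_h = 39950.00
n for stratum B = 275·8990.00/39950.00 = 61.884 → 62

62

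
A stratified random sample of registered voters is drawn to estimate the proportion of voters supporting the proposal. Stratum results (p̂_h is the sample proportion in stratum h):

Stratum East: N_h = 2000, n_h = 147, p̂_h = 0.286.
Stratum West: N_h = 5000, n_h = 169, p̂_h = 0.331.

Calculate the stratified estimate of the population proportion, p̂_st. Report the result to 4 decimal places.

p̂_st ≈ 0.3181

N = 7000; stratum weights W_h = N_h/N.
p̂_st = Σ W_h p̂_h = (2000·0.286 + 5000·0.331)/7000 = 0.31814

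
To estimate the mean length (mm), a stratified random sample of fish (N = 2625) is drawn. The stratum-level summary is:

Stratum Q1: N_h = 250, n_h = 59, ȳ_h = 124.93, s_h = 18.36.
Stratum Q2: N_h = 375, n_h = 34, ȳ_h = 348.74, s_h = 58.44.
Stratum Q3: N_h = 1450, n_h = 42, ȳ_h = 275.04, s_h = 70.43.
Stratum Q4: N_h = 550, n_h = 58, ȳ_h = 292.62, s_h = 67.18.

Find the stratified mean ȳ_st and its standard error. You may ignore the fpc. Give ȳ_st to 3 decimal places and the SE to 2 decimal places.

ȳ_st ≈ 274.956, SE ≈ 6.45

ȳ_st = Σ W_h ȳ_h = (250·124.93 + 375·348.74 + 1450·275.04 + 550·292.62)/2625 = 274.95581
V̂(ȳ_st) = Σ W_h² s_h²/n_h, with W_h = N_h/N and N = 2625:
  stratum Q1: (250/2625)²·18.36²/59 = 0.0518221
  stratum Q2: (375/2625)²·58.44²/34 = 2.04996
  stratum Q3: (1450/2625)²·70.43²/42 = 36.0366
  stratum Q4: (550/2625)²·67.18²/58 = 3.41601
V̂(ȳ_st) = 41.5544
SE(ȳ_st) = √41.5544 = 6.44627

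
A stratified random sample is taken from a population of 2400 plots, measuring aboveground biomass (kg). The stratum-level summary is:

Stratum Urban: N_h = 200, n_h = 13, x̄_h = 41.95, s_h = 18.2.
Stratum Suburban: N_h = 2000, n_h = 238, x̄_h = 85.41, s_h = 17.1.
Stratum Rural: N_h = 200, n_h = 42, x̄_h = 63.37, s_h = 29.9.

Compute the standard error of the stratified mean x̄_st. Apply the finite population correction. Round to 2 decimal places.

SE(x̄_st) ≈ 1.02

V̂(x̄_st) = Σ W_h² (1 − n_h/N_h) s_h²/n_h, with W_h = N_h/N and N = 2400:
  stratum Urban: (200/2400)²·(1 − 13/200)·18.2²/13 = 0.165443
  stratum Suburban: (2000/2400)²·(1 − 238/2000)·17.1²/238 = 0.751673
  stratum Rural: (200/2400)²·(1 − 42/200)·29.9²/42 = 0.116777
V̂(x̄_st) = 1.03389
SE(x̄_st) = √1.03389 = 1.01681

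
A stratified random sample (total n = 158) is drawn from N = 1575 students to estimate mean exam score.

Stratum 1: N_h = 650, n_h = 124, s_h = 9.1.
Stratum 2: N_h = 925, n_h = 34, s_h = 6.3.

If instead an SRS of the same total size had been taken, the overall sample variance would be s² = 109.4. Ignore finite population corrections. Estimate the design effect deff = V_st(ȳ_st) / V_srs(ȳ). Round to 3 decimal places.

deff ≈ 0.746

V̂(ȳ_st) = Σ W_h² s_h²/n_h, with W_h = N_h/N and N = 1575:
  stratum 1: (650/1575)²·9.1²/124 = 0.113744
  stratum 2: (925/1575)²·6.3²/34 = 0.402647
V_st = 0.516391
V_srs = s²/n = 109.4/158 = 0.692405
deff = V_st / V_srs = 0.516391/0.692405 = 0.7458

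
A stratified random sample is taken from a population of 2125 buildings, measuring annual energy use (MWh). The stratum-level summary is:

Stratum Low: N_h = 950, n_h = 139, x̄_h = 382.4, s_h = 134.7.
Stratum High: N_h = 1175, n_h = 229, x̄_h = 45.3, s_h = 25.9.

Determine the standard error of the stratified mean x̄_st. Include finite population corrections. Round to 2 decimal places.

V̂(x̄_st) = Σ W_h² (1 − n_h/N_h) s_h²/n_h, with W_h = N_h/N and N = 2125:
  stratum Low: (950/2125)²·(1 − 139/950)·134.7²/139 = 22.2714
  stratum High: (1175/2125)²·(1 − 229/1175)·25.9²/229 = 0.721066
V̂(x̄_st) = 22.9924
SE(x̄_st) = √22.9924 = 4.79504

SE(x̄_st) ≈ 4.80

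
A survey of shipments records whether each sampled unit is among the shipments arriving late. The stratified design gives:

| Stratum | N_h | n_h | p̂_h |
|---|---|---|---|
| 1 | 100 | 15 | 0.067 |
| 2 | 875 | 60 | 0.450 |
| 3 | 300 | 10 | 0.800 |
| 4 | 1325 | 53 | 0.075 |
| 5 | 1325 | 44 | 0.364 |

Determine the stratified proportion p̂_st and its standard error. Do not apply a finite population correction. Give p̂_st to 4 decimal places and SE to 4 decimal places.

p̂_st ≈ 0.3114, SE ≈ 0.0329

N = 3925; stratum weights W_h = N_h/N.
p̂_st = Σ W_h p̂_h = (100·0.067 + 875·0.450 + 300·0.800 + 1325·0.075 + 1325·0.364)/3925 = 0.31137
V̂(p̂_st) = Σ W_h² p̂_h(1−p̂_h)/(n_h−1):
  stratum 1: (100/3925)²·0.067·0.933/14 = 2.89834e-06
  stratum 2: (875/3925)²·0.450·0.550/59 = 0.000208478
  stratum 3: (300/3925)²·0.800·0.200/9 = 0.000103858
  stratum 4: (1325/3925)²·0.075·0.925/52 = 0.000152038
  stratum 5: (1325/3925)²·0.364·0.636/43 = 0.000613539
V̂(p̂_st) = 0.00108081; SE = √V̂ = 0.0328757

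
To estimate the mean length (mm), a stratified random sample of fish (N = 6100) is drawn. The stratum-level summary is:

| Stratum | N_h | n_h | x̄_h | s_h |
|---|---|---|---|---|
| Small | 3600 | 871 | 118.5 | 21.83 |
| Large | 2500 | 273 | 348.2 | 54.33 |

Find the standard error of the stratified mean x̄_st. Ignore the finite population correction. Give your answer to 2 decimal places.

SE(x̄_st) ≈ 1.42

V̂(x̄_st) = Σ W_h² s_h²/n_h, with W_h = N_h/N and N = 6100:
  stratum Small: (3600/6100)²·21.83²/871 = 0.190561
  stratum Large: (2500/6100)²·54.33²/273 = 1.81609
V̂(x̄_st) = 2.00665
SE(x̄_st) = √2.00665 = 1.41656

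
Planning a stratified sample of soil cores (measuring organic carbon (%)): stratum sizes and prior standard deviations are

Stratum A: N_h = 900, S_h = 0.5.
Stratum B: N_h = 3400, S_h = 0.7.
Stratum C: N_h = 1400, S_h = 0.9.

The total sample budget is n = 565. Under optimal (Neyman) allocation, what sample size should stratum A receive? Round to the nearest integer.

62

Neyman allocation: n_h = n · N_h S_h / Σ N_i S_i, with n = 565.
  stratum A: N_h·S_h = 900·0.5 = 450.00
  stratum B: N_h·S_h = 3400·0.7 = 2380.00
  stratum C: N_h·S_h = 1400·0.9 = 1260.00
Σ N_h S_h = 4090.00
n for stratum A = 565·450.00/4090.00 = 62.164 → 62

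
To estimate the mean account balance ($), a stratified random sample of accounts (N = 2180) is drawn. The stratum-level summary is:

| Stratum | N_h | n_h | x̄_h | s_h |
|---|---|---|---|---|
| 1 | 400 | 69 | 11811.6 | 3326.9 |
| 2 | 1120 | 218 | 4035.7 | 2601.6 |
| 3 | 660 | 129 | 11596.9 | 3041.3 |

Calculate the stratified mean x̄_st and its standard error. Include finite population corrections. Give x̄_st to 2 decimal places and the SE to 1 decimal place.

x̄_st ≈ 7751.64, SE ≈ 127.9

x̄_st = Σ W_h x̄_h = (400·11811.6 + 1120·4035.7 + 660·11596.9)/2180 = 7751.64128
V̂(x̄_st) = Σ W_h² (1 − n_h/N_h) s_h²/n_h, with W_h = N_h/N and N = 2180:
  stratum 1: (400/2180)²·(1 − 69/400)·3326.9²/69 = 4468.95
  stratum 2: (1120/2180)²·(1 − 218/1120)·2601.6²/218 = 6599.88
  stratum 3: (660/2180)²·(1 − 129/660)·3041.3²/129 = 5287.55
V̂(x̄_st) = 16356.4
SE(x̄_st) = √16356.4 = 127.892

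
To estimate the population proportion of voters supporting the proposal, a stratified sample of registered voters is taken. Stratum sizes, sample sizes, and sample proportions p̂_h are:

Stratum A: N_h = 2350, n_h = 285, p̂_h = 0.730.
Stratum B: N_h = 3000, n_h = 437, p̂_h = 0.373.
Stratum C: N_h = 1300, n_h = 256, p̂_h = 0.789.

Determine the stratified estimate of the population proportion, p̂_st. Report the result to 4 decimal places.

p̂_st ≈ 0.5805

N = 6650; stratum weights W_h = N_h/N.
p̂_st = Σ W_h p̂_h = (2350·0.730 + 3000·0.373 + 1300·0.789)/6650 = 0.58048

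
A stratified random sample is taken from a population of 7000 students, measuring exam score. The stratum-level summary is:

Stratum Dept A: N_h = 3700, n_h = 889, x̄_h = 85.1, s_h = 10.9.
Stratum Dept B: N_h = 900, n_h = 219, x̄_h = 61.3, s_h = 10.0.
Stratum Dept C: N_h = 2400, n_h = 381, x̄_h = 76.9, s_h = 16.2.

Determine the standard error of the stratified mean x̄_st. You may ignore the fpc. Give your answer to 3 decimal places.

V̂(x̄_st) = Σ W_h² s_h²/n_h, with W_h = N_h/N and N = 7000:
  stratum Dept A: (3700/7000)²·10.9²/889 = 0.0373386
  stratum Dept B: (900/7000)²·10.0²/219 = 0.00754822
  stratum Dept C: (2400/7000)²·16.2²/381 = 0.0809714
V̂(x̄_st) = 0.125858
SE(x̄_st) = √0.125858 = 0.354765

SE(x̄_st) ≈ 0.355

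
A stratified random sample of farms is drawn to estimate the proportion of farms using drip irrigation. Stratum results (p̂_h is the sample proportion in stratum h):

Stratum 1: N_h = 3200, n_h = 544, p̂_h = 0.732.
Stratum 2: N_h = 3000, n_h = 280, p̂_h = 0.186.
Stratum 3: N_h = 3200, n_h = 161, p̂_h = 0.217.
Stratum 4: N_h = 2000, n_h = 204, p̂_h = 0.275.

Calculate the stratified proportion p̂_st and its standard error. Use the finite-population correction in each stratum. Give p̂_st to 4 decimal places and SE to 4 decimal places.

p̂_st ≈ 0.3636, SE ≈ 0.0128

N = 11400; stratum weights W_h = N_h/N.
p̂_st = Σ W_h p̂_h = (3200·0.732 + 3000·0.186 + 3200·0.217 + 2000·0.275)/11400 = 0.36358
V̂(p̂_st) = Σ W_h² (1 − n_h/N_h) p̂_h(1−p̂_h)/(n_h−1):
  stratum 1: (3200/11400)²·(1 − 544/3200)·0.732·0.268/543 = 2.36273e-05
  stratum 2: (3000/11400)²·(1 − 280/3000)·0.186·0.814/279 = 3.40733e-05
  stratum 3: (3200/11400)²·(1 − 161/3200)·0.217·0.783/160 = 7.94644e-05
  stratum 4: (2000/11400)²·(1 − 204/2000)·0.275·0.725/203 = 2.71457e-05
V̂(p̂_st) = 0.000164311; SE = √V̂ = 0.0128184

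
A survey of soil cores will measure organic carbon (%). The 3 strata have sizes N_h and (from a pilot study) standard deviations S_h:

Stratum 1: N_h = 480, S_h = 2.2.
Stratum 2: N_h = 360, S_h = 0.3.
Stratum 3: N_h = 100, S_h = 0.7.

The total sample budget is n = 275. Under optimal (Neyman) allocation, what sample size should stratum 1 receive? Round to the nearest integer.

Neyman allocation: n_h = n · N_h S_h / Σ N_i S_i, with n = 275.
  stratum 1: N_h·S_h = 480·2.2 = 1056.00
  stratum 2: N_h·S_h = 360·0.3 = 108.00
  stratum 3: N_h·S_h = 100·0.7 = 70.00
Σ N_h S_h = 1234.00
n for stratum 1 = 275·1056.00/1234.00 = 235.332 → 235

235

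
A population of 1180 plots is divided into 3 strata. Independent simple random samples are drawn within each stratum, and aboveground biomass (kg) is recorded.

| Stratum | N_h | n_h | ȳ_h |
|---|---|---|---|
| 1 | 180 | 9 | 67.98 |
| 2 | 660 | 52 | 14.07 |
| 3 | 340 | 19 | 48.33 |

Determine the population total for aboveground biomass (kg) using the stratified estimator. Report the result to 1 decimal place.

τ̂_st ≈ 37954.8

τ̂_st = Σ N_h ȳ_h = 180·67.98 + 660·14.07 + 340·48.33 = 37954.8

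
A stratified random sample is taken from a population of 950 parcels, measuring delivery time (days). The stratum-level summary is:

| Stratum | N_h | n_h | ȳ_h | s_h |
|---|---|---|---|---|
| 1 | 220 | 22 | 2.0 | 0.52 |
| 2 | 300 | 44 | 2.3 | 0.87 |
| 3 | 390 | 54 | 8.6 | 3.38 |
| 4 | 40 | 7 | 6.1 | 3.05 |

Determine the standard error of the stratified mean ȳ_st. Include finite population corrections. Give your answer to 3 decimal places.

SE(ȳ_st) ≈ 0.186

V̂(ȳ_st) = Σ W_h² (1 − n_h/N_h) s_h²/n_h, with W_h = N_h/N and N = 950:
  stratum 1: (220/950)²·(1 − 22/220)·0.52²/22 = 0.000593232
  stratum 2: (300/950)²·(1 − 44/300)·0.87²/44 = 0.00146386
  stratum 3: (390/950)²·(1 − 54/390)·3.38²/54 = 0.0307182
  stratum 4: (40/950)²·(1 − 7/40)·3.05²/7 = 0.0019437
V̂(ȳ_st) = 0.034719
SE(ȳ_st) = √0.034719 = 0.18633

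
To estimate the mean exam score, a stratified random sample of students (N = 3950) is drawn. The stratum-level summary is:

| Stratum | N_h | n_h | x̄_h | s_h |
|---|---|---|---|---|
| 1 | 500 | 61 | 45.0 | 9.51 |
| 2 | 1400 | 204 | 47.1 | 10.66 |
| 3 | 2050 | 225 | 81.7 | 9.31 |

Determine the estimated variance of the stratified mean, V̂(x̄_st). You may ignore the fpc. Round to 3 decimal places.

V̂(x̄_st) = Σ W_h² s_h²/n_h, with W_h = N_h/N and N = 3950:
  stratum 1: (500/3950)²·9.51²/61 = 0.0237562
  stratum 2: (1400/3950)²·10.66²/204 = 0.0699755
  stratum 3: (2050/3950)²·9.31²/225 = 0.10376
V̂(x̄_st) = 0.197492

V̂(x̄_st) ≈ 0.197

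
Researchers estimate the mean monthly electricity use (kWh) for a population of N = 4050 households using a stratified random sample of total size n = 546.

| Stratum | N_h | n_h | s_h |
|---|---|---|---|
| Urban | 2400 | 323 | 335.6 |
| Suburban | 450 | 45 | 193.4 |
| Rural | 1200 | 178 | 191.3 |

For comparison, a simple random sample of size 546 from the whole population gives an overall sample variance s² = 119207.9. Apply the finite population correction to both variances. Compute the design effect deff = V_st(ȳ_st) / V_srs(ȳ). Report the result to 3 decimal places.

deff ≈ 0.691

V̂(ȳ_st) = Σ W_h² (1 − n_h/N_h) s_h²/n_h, with W_h = N_h/N and N = 4050:
  stratum Urban: (2400/4050)²·(1 − 323/2400)·335.6²/323 = 105.969
  stratum Suburban: (450/4050)²·(1 − 45/450)·193.4²/45 = 9.23545
  stratum Rural: (1200/4050)²·(1 − 178/1200)·191.3²/178 = 15.3721
V_st = 130.577
V_srs = (1 − 546/4050)·119207.9/546 = 188.895
deff = V_st / V_srs = 130.577/188.895 = 0.6913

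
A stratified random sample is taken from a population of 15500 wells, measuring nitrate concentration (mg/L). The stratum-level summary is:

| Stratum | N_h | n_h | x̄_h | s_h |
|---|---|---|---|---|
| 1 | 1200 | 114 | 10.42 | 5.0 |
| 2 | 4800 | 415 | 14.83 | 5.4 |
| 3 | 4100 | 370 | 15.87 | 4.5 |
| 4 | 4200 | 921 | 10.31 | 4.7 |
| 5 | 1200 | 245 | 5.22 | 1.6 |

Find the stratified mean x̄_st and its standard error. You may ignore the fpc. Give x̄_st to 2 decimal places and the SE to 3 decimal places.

x̄_st = Σ W_h x̄_h = (1200·10.42 + 4800·14.83 + 4100·15.87 + 4200·10.31 + 1200·5.22)/15500 = 12.79490
V̂(x̄_st) = Σ W_h² s_h²/n_h, with W_h = N_h/N and N = 15500:
  stratum 1: (1200/15500)²·5.0²/114 = 0.00131442
  stratum 2: (4800/15500)²·5.4²/415 = 0.00673843
  stratum 3: (4100/15500)²·4.5²/370 = 0.00382937
  stratum 4: (4200/15500)²·4.7²/921 = 0.00176105
  stratum 5: (1200/15500)²·1.6²/245 = 6.26286e-05
V̂(x̄_st) = 0.0137059
SE(x̄_st) = √0.0137059 = 0.117072

x̄_st ≈ 12.79, SE ≈ 0.117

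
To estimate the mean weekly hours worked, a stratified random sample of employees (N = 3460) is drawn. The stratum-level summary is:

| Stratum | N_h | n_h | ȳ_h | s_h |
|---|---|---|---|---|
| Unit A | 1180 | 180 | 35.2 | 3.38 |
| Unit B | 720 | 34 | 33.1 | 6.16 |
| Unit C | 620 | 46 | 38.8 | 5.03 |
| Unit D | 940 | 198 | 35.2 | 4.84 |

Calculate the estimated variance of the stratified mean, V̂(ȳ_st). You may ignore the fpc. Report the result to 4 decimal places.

V̂(ȳ_st) ≈ 0.0821

V̂(ȳ_st) = Σ W_h² s_h²/n_h, with W_h = N_h/N and N = 3460:
  stratum Unit A: (1180/3460)²·3.38²/180 = 0.00738198
  stratum Unit B: (720/3460)²·6.16²/34 = 0.0483276
  stratum Unit C: (620/3460)²·5.03²/46 = 0.0176608
  stratum Unit D: (940/3460)²·4.84²/198 = 0.00873231
V̂(ȳ_st) = 0.0821027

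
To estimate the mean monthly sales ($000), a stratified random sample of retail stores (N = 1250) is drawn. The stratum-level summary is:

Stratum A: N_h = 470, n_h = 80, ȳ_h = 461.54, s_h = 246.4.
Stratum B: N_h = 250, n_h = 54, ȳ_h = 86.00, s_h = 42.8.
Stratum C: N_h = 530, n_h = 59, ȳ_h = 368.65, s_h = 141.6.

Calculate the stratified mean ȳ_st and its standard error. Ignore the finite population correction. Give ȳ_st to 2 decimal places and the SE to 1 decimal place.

ȳ_st = Σ W_h ȳ_h = (470·461.54 + 250·86.00 + 530·368.65)/1250 = 347.04664
V̂(ȳ_st) = Σ W_h² s_h²/n_h, with W_h = N_h/N and N = 1250:
  stratum A: (470/1250)²·246.4²/80 = 107.292
  stratum B: (250/1250)²·42.8²/54 = 1.35692
  stratum C: (530/1250)²·141.6²/59 = 61.0951
V̂(ȳ_st) = 169.744
SE(ȳ_st) = √169.744 = 13.0286

ȳ_st ≈ 347.05, SE ≈ 13.0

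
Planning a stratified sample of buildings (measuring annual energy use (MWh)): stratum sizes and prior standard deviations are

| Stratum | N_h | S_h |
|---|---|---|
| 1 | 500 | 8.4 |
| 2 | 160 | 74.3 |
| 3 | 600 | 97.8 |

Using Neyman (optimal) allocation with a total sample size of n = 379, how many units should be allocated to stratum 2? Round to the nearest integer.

60

Neyman allocation: n_h = n · N_h S_h / Σ N_i S_i, with n = 379.
  stratum 1: N_h·S_h = 500·8.4 = 4200.00
  stratum 2: N_h·S_h = 160·74.3 = 11888.00
  stratum 3: N_h·S_h = 600·97.8 = 58680.00
Σ N_h S_h = 74768.00
n for stratum 2 = 379·11888.00/74768.00 = 60.260 → 60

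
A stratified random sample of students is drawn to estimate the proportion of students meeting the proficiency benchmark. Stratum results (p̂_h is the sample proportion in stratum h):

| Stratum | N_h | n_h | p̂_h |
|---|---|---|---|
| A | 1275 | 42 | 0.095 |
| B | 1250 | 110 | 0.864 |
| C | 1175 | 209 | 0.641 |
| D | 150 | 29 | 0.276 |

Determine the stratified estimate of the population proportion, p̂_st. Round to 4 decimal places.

p̂_st ≈ 0.5184

N = 3850; stratum weights W_h = N_h/N.
p̂_st = Σ W_h p̂_h = (1275·0.095 + 1250·0.864 + 1175·0.641 + 150·0.276)/3850 = 0.51836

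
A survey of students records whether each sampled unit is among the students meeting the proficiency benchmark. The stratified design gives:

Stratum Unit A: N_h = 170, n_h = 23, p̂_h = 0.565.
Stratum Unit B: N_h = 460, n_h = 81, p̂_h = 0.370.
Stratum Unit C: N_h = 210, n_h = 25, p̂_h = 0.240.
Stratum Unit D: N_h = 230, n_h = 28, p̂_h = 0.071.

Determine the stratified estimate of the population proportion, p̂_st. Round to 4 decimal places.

N = 1070; stratum weights W_h = N_h/N.
p̂_st = Σ W_h p̂_h = (170·0.565 + 460·0.370 + 210·0.240 + 230·0.071)/1070 = 0.31120

p̂_st ≈ 0.3112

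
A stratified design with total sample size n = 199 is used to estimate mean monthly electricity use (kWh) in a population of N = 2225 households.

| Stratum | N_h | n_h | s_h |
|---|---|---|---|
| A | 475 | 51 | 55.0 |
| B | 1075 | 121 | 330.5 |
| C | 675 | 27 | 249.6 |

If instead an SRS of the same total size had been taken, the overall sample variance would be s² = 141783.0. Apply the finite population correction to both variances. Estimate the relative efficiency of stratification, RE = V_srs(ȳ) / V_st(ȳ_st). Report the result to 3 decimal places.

V̂(ȳ_st) = Σ W_h² (1 − n_h/N_h) s_h²/n_h, with W_h = N_h/N and N = 2225:
  stratum A: (475/2225)²·(1 − 51/475)·55.0²/51 = 2.41299
  stratum B: (1075/2225)²·(1 − 121/1075)·330.5²/121 = 187.005
  stratum C: (675/2225)²·(1 − 27/675)·249.6²/27 = 203.866
V_st = 393.284
V_srs = (1 − 199/2225)·141783.0/199 = 648.755
Relative efficiency = V_srs / V_st = 648.755/393.284 = 1.6496

RE ≈ 1.650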